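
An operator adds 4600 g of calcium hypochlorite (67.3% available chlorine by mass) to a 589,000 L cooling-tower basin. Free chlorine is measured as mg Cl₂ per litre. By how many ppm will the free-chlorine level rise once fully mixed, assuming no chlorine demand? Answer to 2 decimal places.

5.26 ppm

Available chlorine delivered: 4600 g × 0.673 = 3096 g as Cl₂.
Concentration rise: 3096 g / 589,000 L = 5.256 mg/L = 5.26 ppm.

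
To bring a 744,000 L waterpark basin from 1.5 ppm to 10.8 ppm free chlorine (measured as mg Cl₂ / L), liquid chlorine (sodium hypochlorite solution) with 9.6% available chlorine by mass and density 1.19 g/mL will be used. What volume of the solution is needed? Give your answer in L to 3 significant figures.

Chlorine deficit: 10.8 − 1.5 = 9.3 ppm = 9.3 mg/L as Cl₂.
Cl₂ equivalent needed: 9.3 mg/L × 744,000 L = 6,919,000 mg = 6919 g.
Product at 9.6% available chlorine: 6919 / 0.096 = 72,080 g.
Volume at density 1.19 g/mL: 72,080 g ÷ 1.19 g/mL = 60,570 mL.

60.6 L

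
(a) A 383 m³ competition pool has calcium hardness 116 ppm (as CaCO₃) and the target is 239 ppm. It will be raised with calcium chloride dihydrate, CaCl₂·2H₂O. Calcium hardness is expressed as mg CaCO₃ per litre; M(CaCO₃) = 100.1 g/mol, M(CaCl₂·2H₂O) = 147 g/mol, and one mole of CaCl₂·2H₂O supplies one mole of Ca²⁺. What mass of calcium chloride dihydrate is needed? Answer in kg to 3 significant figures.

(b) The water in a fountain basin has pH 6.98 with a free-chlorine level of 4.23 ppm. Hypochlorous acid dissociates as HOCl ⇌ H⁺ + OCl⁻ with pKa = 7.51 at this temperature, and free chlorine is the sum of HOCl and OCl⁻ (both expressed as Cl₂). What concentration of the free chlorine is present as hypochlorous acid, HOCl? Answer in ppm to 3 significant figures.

(a) Volume: 383 m³ = 383,000 L.
(a) Hardness to add: (239 − 116) = 123 mg/L as CaCO₃ × 383,000 L = 47,110 g as CaCO₃.
(a) Moles of Ca²⁺ (1 mol Ca²⁺ ≡ 1 mol CaCO₃): 47,110 / 100.1 g/mol = 470.6 mol.
(a) Mass of CaCl₂·2H₂O: 470.6 × 147 = 69,180 g.

(b) [OCl⁻]/[HOCl] = 10^(pH − pKa) = 10^(6.98 − 7.51) = 10^-0.53 = 0.2951.
(b) Fraction as HOCl = 1 / (1 + 0.2951) = 0.7721.
(b) HOCl = 0.7721 × 4.23 ppm = 3.266 ppm.

(a) 69.2 kg; (b) 3.27 ppm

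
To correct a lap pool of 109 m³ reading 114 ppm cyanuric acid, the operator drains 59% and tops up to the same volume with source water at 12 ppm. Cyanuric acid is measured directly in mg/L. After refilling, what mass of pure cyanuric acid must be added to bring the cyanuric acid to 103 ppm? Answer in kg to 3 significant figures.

5.36 kg

Volume: 109 m³ = 109,000 L.
After draining 59% and refilling: 114 × 0.41 + 12 × 0.59 = 53.82 ppm.
Deficit to target: 103 − 53.82 = 49.18 mg/L.
Mass: 49.18 mg/L × 109,000 L = 5361 g cyanuric acid.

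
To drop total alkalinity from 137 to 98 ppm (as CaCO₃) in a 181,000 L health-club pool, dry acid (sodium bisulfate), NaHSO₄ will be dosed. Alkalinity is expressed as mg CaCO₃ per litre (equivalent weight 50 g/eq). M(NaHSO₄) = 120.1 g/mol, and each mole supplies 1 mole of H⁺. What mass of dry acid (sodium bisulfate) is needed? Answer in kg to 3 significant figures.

Alkalinity to neutralize: (137 − 98) = 39 mg/L as CaCO₃ × 181,000 L = 7059 g as CaCO₃.
Equivalents of H⁺ required: 7059 ÷ 50 g/eq = 141.2 eq = 141.2 mol NaHSO₄.
Mass of NaHSO₄: 141.2 × 120.1 = 16,960 g.

17.0 kg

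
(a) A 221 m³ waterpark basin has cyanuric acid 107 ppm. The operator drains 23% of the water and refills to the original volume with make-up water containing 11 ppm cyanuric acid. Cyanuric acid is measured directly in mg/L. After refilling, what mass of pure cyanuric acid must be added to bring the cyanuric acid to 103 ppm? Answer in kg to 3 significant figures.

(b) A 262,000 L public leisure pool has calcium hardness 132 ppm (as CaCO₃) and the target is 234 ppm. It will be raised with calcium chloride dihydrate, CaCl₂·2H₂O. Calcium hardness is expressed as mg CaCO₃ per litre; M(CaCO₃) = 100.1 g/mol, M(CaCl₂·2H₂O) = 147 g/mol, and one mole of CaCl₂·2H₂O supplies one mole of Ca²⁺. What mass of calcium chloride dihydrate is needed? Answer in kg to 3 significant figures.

(a) 4.00 kg; (b) 39.2 kg

(a) Volume: 221 m³ = 221,000 L.
(a) After draining 23% and refilling: 107 × 0.77 + 11 × 0.23 = 84.92 ppm.
(a) Deficit to target: 103 − 84.92 = 18.08 mg/L.
(a) Mass: 18.08 mg/L × 221,000 L = 3996 g cyanuric acid.

(b) Hardness to add: (234 − 132) = 102 mg/L as CaCO₃ × 262,000 L = 26,720 g as CaCO₃.
(b) Moles of Ca²⁺ (1 mol Ca²⁺ ≡ 1 mol CaCO₃): 26,720 / 100.1 g/mol = 267 mol.
(b) Mass of CaCl₂·2H₂O: 267 × 147 = 39,250 g.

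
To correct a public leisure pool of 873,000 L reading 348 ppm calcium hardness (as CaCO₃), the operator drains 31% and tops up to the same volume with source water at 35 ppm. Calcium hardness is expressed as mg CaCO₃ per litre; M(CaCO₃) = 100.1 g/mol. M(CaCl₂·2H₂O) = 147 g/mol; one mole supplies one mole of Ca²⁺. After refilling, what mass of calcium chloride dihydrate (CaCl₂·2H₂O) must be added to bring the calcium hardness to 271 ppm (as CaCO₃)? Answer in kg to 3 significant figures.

After draining 31% and refilling: 348 × 0.69 + 35 × 0.31 = 250.97 ppm.
Deficit to target: 271 − 250.97 = 20.03 mg/L.
As CaCO₃: 20.03 mg/L × 873,000 L = 17,490 g; ÷ 100.1 = 174.7 mol Ca²⁺.
Mass: 174.7 × 147 = 25,680 g.

25.7 kg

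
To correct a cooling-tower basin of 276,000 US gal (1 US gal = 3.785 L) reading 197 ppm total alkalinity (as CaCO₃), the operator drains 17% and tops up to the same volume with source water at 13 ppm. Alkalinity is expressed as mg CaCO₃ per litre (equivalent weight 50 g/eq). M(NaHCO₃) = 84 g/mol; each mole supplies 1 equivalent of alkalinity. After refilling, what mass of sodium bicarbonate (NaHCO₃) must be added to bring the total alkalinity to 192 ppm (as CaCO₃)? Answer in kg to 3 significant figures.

46.1 kg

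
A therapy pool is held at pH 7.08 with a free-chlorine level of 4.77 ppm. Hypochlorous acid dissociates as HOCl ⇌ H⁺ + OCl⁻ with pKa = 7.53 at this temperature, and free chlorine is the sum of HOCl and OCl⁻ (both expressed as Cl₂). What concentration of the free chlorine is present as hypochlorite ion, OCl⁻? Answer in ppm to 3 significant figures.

1.25 ppm

[OCl⁻]/[HOCl] = 10^(pH − pKa) = 10^(7.08 − 7.53) = 10^-0.45 = 0.3548.
Fraction as HOCl = 1 / (1 + 0.3548) = 0.7381.
OCl⁻ = (1 − 0.7381) × 4.77 ppm = 1.249 ppm.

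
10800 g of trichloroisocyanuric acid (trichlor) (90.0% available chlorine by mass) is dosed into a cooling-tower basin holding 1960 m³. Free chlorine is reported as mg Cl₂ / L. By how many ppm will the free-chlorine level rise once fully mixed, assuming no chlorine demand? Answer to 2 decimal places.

Volume: 1960 m³ = 1,960,000 L.
Available chlorine delivered: 10,800 g × 0.9 = 9720 g as Cl₂.
Concentration rise: 9720 g / 1,960,000 L = 4.959 mg/L = 4.96 ppm.

4.96 ppm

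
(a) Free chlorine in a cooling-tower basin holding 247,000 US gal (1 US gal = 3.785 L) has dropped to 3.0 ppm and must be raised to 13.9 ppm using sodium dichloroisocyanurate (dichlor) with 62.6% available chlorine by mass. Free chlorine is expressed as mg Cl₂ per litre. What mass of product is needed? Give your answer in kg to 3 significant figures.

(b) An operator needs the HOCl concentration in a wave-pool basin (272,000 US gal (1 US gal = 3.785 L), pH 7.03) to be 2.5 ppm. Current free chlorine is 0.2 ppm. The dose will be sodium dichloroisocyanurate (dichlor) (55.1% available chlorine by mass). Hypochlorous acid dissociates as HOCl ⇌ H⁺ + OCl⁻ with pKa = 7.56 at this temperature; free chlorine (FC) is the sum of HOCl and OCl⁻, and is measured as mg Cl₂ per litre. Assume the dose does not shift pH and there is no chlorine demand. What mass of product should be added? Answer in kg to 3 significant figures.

(a) 16.3 kg; (b) 5.68 kg

(a) Volume: 247,000 US gal × 3.785 L/gal = 934,895 L.
(a) Chlorine deficit: 13.9 − 3.0 = 10.9 ppm = 10.9 mg/L as Cl₂.
(a) Cl₂ equivalent needed: 10.9 mg/L × 934,895 L = 10,190,000 mg = 10,190 g.
(a) Product at 62.6% available chlorine: 10,190 / 0.626 = 16,280 g.

(b) Volume: 272,000 US gal × 3.785 L/gal = 1,029,520 L.
(b) [OCl⁻]/[HOCl] = 10^(pH − pKa) = 10^(7.03 − 7.56) = 0.2951; fraction as HOCl = 1/(1 + 0.2951) = 0.7721.
(b) Free chlorine required for 2.5 ppm HOCl: 2.5 / 0.7721 = 3.238 ppm.
(b) FC to add: 3.238 − 0.2 = 3.038 mg/L as Cl₂.
(b) Cl₂ equivalent: 3.038 mg/L × 1,029,520 L = 3127 g.
(b) Product at 55.1% available Cl: 3127 / 0.551 = 5676 g.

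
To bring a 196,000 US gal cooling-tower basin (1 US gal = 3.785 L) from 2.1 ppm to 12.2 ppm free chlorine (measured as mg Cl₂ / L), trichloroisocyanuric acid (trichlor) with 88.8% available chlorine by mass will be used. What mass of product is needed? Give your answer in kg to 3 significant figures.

8.44 kg

Volume: 196,000 US gal × 3.785 L/gal = 741,860 L.
Chlorine deficit: 12.2 − 2.1 = 10.1 ppm = 10.1 mg/L as Cl₂.
Cl₂ equivalent needed: 10.1 mg/L × 741,860 L = 7,493,000 mg = 7493 g.
Product at 88.8% available chlorine: 7493 / 0.888 = 8438 g.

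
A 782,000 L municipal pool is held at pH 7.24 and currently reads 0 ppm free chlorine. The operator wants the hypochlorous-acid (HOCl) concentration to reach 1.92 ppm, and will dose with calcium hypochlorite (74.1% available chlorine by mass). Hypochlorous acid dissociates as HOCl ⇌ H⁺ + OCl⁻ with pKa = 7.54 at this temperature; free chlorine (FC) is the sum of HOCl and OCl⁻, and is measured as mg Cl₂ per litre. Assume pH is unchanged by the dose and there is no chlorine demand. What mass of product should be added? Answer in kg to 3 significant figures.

3.04 kg

[OCl⁻]/[HOCl] = 10^(pH − pKa) = 10^(7.24 − 7.54) = 0.5012; fraction as HOCl = 1/(1 + 0.5012) = 0.6661.
Free chlorine required for 1.92 ppm HOCl: 1.92 / 0.6661 = 2.882 ppm.
FC to add: 2.882 − 0 = 2.882 mg/L as Cl₂.
Cl₂ equivalent: 2.882 mg/L × 782,000 L = 2254 g.
Product at 74.1% available Cl: 2254 / 0.741 = 3042 g.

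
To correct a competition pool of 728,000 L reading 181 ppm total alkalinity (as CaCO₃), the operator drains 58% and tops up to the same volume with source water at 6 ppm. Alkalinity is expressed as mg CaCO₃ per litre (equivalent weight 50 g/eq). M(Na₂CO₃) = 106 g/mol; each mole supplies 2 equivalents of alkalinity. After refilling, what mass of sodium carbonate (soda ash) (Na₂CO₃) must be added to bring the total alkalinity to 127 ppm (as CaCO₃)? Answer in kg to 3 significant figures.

After draining 58% and refilling: 181 × 0.42 + 6 × 0.58 = 79.5 ppm.
Deficit to target: 127 − 79.5 = 47.5 mg/L.
As CaCO₃: 47.5 mg/L × 728,000 L = 34,580 g; ÷ 50 g/eq ÷ 2 = 345.8 mol Na₂CO₃.
Mass: 345.8 × 106 = 36,650 g.

36.7 kg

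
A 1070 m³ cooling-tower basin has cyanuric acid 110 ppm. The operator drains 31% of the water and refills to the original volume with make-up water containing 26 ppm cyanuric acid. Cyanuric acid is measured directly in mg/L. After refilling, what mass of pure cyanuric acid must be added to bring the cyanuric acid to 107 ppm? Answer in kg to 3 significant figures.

24.7 kg

Volume: 1070 m³ = 1,070,000 L.
After draining 31% and refilling: 110 × 0.69 + 26 × 0.31 = 83.96 ppm.
Deficit to target: 107 − 83.96 = 23.04 mg/L.
Mass: 23.04 mg/L × 1,070,000 L = 24,650 g cyanuric acid.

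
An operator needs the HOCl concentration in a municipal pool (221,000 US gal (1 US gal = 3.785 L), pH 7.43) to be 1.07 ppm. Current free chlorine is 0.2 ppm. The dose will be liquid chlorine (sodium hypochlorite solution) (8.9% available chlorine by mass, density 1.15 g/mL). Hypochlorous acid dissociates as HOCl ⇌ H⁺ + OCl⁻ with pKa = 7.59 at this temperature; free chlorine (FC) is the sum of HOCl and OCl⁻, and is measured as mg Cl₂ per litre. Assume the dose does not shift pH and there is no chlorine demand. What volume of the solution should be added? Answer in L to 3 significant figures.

13.2 L

Volume: 221,000 US gal × 3.785 L/gal = 836,485 L.
[OCl⁻]/[HOCl] = 10^(pH − pKa) = 10^(7.43 − 7.59) = 0.6918; fraction as HOCl = 1/(1 + 0.6918) = 0.5911.
Free chlorine required for 1.07 ppm HOCl: 1.07 / 0.5911 = 1.81 ppm.
FC to add: 1.81 − 0.2 = 1.61 mg/L as Cl₂.
Cl₂ equivalent: 1.61 mg/L × 836,485 L = 1347 g.
Product at 8.9% available Cl: 1347 / 0.089 = 15,130 g.
Volume: 15,130 g ÷ 1.15 g/mL = 13,160 mL.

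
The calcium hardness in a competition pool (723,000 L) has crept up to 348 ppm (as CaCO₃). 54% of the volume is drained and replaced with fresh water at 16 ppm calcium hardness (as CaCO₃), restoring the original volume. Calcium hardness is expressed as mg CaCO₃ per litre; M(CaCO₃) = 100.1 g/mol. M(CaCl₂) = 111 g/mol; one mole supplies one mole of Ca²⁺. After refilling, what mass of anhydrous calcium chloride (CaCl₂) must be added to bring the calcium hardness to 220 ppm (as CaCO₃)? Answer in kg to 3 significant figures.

41.1 kg

After draining 54% and refilling: 348 × 0.46 + 16 × 0.54 = 168.72 ppm.
Deficit to target: 220 − 168.72 = 51.28 mg/L.
As CaCO₃: 51.28 mg/L × 723,000 L = 37,080 g; ÷ 100.1 = 370.4 mol Ca²⁺.
Mass: 370.4 × 111 = 41,110 g.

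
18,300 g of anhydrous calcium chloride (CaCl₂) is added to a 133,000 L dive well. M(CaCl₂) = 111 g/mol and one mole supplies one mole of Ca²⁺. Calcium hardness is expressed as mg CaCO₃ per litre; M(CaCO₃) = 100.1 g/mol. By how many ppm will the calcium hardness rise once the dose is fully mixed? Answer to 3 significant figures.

Moles of Ca²⁺: 18,300 g ÷ 111 g/mol = 164.9 mol.
As CaCO₃: 164.9 mol × 100.1 g/mol = 16,500 g.
Rise: 16,500 g / 133,000 L × 1000 = 124.1 mg/L.

124 ppm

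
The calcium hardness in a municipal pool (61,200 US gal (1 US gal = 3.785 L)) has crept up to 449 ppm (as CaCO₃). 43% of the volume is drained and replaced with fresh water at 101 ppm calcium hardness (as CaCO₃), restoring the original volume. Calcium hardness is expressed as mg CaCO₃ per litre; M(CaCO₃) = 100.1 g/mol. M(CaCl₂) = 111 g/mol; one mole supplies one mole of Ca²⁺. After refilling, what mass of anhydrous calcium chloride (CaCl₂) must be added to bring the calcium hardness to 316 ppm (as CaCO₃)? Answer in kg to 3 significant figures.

Volume: 61,200 US gal × 3.785 L/gal = 231,642 L.
After draining 43% and refilling: 449 × 0.57 + 101 × 0.43 = 299.36 ppm.
Deficit to target: 316 − 299.36 = 16.64 mg/L.
As CaCO₃: 16.64 mg/L × 231,642 L = 3855 g; ÷ 100.1 = 38.51 mol Ca²⁺.
Mass: 38.51 × 111 = 4274 g.

4.27 kg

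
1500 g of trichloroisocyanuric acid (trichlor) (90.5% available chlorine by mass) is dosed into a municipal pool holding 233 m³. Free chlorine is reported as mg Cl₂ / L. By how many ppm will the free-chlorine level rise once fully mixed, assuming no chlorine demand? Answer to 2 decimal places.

5.83 ppm

Volume: 233 m³ = 233,000 L.
Available chlorine delivered: 1500 g × 0.905 = 1358 g as Cl₂.
Concentration rise: 1358 g / 233,000 L = 5.826 mg/L = 5.83 ppm.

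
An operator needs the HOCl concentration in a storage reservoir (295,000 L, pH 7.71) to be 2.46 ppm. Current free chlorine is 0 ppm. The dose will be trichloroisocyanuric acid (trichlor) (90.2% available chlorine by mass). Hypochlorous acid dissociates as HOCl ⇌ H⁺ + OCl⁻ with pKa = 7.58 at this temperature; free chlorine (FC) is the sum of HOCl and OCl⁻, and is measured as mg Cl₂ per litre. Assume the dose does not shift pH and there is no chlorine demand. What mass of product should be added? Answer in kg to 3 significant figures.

1.89 kg

[OCl⁻]/[HOCl] = 10^(pH − pKa) = 10^(7.71 − 7.58) = 1.349; fraction as HOCl = 1/(1 + 1.349) = 0.4257.
Free chlorine required for 2.46 ppm HOCl: 2.46 / 0.4257 = 5.778 ppm.
FC to add: 5.778 − 0 = 5.778 mg/L as Cl₂.
Cl₂ equivalent: 5.778 mg/L × 295,000 L = 1705 g.
Product at 90.2% available Cl: 1705 / 0.902 = 1890 g.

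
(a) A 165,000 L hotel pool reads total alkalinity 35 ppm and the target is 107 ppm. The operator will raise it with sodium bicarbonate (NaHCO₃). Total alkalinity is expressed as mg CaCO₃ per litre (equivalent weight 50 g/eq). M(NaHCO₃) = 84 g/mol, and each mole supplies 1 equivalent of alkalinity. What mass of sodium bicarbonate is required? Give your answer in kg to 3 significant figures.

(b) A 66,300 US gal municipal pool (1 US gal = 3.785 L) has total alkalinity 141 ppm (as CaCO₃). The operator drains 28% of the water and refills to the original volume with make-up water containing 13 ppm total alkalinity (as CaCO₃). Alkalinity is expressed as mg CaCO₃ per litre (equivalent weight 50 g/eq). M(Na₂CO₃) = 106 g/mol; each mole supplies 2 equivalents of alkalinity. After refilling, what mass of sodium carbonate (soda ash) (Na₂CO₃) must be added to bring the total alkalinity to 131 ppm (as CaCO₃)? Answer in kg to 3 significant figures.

(a) Alkalinity to add: (107 − 35) = 72 mg/L as CaCO₃ × 165,000 L = 11,880 g as CaCO₃.
(a) Equivalents: 11,880 g ÷ 50 g/eq = 237.6 eq.
(a) NaHCO₃ supplies 1 eq per mole → 237.6 mol.
(a) Mass: 237.6 mol × 84 g/mol = 19,960 g.

(b) Volume: 66,300 US gal × 3.785 L/gal = 250,946 L.
(b) After draining 28% and refilling: 141 × 0.72 + 13 × 0.28 = 105.16 ppm.
(b) Deficit to target: 131 − 105.16 = 25.84 mg/L.
(b) As CaCO₃: 25.84 mg/L × 250,946 L = 6484 g; ÷ 50 g/eq ÷ 2 = 64.84 mol Na₂CO₃.
(b) Mass: 64.84 × 106 = 6873 g.

(a) 20.0 kg; (b) 6.87 kg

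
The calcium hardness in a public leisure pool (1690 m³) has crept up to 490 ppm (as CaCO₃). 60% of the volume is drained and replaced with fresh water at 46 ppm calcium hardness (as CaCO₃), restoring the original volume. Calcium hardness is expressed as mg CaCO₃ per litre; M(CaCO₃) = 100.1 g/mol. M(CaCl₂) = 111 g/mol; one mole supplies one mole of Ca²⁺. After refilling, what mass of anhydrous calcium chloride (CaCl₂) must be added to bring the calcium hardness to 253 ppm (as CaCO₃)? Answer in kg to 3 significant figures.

Volume: 1690 m³ = 1,690,000 L.
After draining 60% and refilling: 490 × 0.40 + 46 × 0.60 = 223.6 ppm.
Deficit to target: 253 − 223.6 = 29.4 mg/L.
As CaCO₃: 29.4 mg/L × 1,690,000 L = 49,690 g; ÷ 100.1 = 496.4 mol Ca²⁺.
Mass: 496.4 × 111 = 55,100 g.

55.1 kg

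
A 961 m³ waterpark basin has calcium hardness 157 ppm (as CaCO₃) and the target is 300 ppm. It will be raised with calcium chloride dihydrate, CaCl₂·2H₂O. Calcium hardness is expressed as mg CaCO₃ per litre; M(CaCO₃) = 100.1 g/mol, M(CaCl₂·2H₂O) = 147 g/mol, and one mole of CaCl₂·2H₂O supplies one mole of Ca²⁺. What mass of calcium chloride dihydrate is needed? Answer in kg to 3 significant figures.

202 kg

Volume: 961 m³ = 961,000 L.
Hardness to add: (300 − 157) = 143 mg/L as CaCO₃ × 961,000 L = 137,400 g as CaCO₃.
Moles of Ca²⁺ (1 mol Ca²⁺ ≡ 1 mol CaCO₃): 137,400 / 100.1 g/mol = 1373 mol.
Mass of CaCl₂·2H₂O: 1373 × 147 = 201,800 g.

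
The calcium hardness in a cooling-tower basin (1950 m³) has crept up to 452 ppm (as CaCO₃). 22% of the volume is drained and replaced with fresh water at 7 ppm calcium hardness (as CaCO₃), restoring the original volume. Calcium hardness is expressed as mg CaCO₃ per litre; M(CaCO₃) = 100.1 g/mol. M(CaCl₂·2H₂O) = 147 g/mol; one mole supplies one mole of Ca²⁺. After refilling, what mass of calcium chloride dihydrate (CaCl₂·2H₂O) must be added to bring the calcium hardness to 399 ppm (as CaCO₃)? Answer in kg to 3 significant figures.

129 kg

Volume: 1950 m³ = 1,950,000 L.
After draining 22% and refilling: 452 × 0.78 + 7 × 0.22 = 354.1 ppm.
Deficit to target: 399 − 354.1 = 44.9 mg/L.
As CaCO₃: 44.9 mg/L × 1,950,000 L = 87,550 g; ÷ 100.1 = 874.7 mol Ca²⁺.
Mass: 874.7 × 147 = 128,600 g.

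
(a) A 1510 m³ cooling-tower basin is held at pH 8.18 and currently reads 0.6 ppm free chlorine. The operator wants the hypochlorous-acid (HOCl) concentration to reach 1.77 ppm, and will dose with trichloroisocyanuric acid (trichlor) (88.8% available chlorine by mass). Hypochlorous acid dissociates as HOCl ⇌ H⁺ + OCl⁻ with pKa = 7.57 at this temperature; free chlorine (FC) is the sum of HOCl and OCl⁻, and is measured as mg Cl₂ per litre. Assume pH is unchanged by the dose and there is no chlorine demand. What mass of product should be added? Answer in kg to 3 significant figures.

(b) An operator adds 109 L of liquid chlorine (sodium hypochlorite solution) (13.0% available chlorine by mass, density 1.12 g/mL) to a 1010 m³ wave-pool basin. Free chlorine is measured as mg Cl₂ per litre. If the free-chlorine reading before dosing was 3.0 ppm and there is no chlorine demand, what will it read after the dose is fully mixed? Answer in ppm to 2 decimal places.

(a) 14.3 kg; (b) 18.71 ppm

(a) Volume: 1510 m³ = 1,510,000 L.
(a) [OCl⁻]/[HOCl] = 10^(pH − pKa) = 10^(8.18 − 7.57) = 4.074; fraction as HOCl = 1/(1 + 4.074) = 0.1971.
(a) Free chlorine required for 1.77 ppm HOCl: 1.77 / 0.1971 = 8.981 ppm.
(a) FC to add: 8.981 − 0.6 = 8.381 mg/L as Cl₂.
(a) Cl₂ equivalent: 8.381 mg/L × 1,510,000 L = 12,650 g.
(a) Product at 88.8% available Cl: 12,650 / 0.888 = 14,250 g.

(b) Volume: 1010 m³ = 1,010,000 L.
(b) Mass of solution: 109 L × 1000 mL/L × 1.12 g/mL = 122,100 g.
(b) Available chlorine delivered: 122,100 g × 0.13 = 15,870 g as Cl₂.
(b) Concentration rise: 15,870 g / 1,010,000 L = 15.71 mg/L = 15.71 ppm.
(b) Final FC: 3.0 + 15.71 = 18.71 ppm.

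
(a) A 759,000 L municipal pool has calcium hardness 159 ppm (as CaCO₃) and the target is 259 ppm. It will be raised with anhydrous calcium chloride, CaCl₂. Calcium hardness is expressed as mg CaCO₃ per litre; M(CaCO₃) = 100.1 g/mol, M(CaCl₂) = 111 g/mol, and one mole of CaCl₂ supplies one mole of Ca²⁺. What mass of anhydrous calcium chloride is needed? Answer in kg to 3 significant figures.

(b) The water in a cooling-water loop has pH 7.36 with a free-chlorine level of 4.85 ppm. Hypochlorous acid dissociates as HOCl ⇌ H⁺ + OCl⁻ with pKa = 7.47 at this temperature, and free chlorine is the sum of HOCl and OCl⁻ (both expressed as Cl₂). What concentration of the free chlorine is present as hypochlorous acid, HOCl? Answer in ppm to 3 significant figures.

(a) 84.2 kg; (b) 2.73 ppm

(a) Hardness to add: (259 − 159) = 100 mg/L as CaCO₃ × 759,000 L = 75,900 g as CaCO₃.
(a) Moles of Ca²⁺ (1 mol Ca²⁺ ≡ 1 mol CaCO₃): 75,900 / 100.1 g/mol = 758.2 mol.
(a) Mass of CaCl₂: 758.2 × 111 = 84,160 g.

(b) [OCl⁻]/[HOCl] = 10^(pH − pKa) = 10^(7.36 − 7.47) = 10^-0.11 = 0.7762.
(b) Fraction as HOCl = 1 / (1 + 0.7762) = 0.563.
(b) HOCl = 0.563 × 4.85 ppm = 2.73 ppm.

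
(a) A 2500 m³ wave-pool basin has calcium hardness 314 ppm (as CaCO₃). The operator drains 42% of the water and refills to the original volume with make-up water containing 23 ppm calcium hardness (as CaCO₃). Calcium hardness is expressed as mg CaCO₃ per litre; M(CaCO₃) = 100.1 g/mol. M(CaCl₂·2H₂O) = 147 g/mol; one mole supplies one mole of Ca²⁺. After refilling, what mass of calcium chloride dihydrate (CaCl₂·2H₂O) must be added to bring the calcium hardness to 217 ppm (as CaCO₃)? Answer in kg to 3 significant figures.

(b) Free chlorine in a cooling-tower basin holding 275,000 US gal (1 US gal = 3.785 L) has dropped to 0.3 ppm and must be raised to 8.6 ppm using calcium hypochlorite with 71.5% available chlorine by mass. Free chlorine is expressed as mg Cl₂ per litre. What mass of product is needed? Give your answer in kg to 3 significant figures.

(a) Volume: 2500 m³ = 2,500,000 L.
(a) After draining 42% and refilling: 314 × 0.58 + 23 × 0.42 = 191.78 ppm.
(a) Deficit to target: 217 − 191.78 = 25.22 mg/L.
(a) As CaCO₃: 25.22 mg/L × 2,500,000 L = 63,050 g; ÷ 100.1 = 629.9 mol Ca²⁺.
(a) Mass: 629.9 × 147 = 92,590 g.

(b) Volume: 275,000 US gal × 3.785 L/gal = 1,040,875 L.
(b) Chlorine deficit: 8.6 − 0.3 = 8.3 ppm = 8.3 mg/L as Cl₂.
(b) Cl₂ equivalent needed: 8.3 mg/L × 1,040,875 L = 8,639,000 mg = 8639 g.
(b) Product at 71.5% available chlorine: 8639 / 0.715 = 12,080 g.

(a) 92.6 kg; (b) 12.1 kg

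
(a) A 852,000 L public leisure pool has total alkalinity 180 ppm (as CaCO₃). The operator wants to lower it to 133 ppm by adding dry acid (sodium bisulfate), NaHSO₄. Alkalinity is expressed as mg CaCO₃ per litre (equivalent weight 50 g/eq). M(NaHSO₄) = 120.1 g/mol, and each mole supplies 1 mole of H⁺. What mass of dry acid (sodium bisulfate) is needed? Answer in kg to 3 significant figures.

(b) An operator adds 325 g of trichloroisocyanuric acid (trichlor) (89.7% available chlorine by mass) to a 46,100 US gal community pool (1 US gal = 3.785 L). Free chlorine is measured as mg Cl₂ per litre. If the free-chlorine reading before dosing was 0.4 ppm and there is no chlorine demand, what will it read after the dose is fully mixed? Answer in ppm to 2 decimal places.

(a) 96.2 kg; (b) 2.07 ppm

(a) Alkalinity to neutralize: (180 − 133) = 47 mg/L as CaCO₃ × 852,000 L = 40,040 g as CaCO₃.
(a) Equivalents of H⁺ required: 40,040 ÷ 50 g/eq = 800.9 eq = 800.9 mol NaHSO₄.
(a) Mass of NaHSO₄: 800.9 × 120.1 = 96,190 g.

(b) Volume: 46,100 US gal × 3.785 L/gal = 174,488 L.
(b) Available chlorine delivered: 325 g × 0.897 = 291.5 g as Cl₂.
(b) Concentration rise: 291.5 g / 174,488 L = 1.671 mg/L = 1.67 ppm.
(b) Final FC: 0.4 + 1.67 = 2.07 ppm.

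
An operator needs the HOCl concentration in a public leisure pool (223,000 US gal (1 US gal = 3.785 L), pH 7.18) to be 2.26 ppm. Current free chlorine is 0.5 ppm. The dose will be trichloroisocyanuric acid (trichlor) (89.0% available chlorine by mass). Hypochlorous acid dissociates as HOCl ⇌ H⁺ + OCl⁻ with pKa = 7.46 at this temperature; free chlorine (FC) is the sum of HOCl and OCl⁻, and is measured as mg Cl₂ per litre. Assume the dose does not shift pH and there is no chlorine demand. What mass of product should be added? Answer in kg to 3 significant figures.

Volume: 223,000 US gal × 3.785 L/gal = 844,055 L.
[OCl⁻]/[HOCl] = 10^(pH − pKa) = 10^(7.18 − 7.46) = 0.5248; fraction as HOCl = 1/(1 + 0.5248) = 0.6558.
Free chlorine required for 2.26 ppm HOCl: 2.26 / 0.6558 = 3.446 ppm.
FC to add: 3.446 − 0.5 = 2.946 mg/L as Cl₂.
Cl₂ equivalent: 2.946 mg/L × 844,055 L = 2487 g.
Product at 89.0% available Cl: 2487 / 0.89 = 2794 g.

2.79 kg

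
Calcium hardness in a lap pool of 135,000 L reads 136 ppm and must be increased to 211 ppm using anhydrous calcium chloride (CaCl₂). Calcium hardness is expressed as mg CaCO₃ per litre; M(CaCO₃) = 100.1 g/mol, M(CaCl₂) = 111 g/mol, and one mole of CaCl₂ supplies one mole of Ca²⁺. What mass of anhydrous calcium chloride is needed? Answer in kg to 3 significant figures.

Hardness to add: (211 − 136) = 75 mg/L as CaCO₃ × 135,000 L = 10,120 g as CaCO₃.
Moles of Ca²⁺ (1 mol Ca²⁺ ≡ 1 mol CaCO₃): 10,120 / 100.1 g/mol = 101.1 mol.
Mass of CaCl₂: 101.1 × 111 = 11,230 g.

11.2 kg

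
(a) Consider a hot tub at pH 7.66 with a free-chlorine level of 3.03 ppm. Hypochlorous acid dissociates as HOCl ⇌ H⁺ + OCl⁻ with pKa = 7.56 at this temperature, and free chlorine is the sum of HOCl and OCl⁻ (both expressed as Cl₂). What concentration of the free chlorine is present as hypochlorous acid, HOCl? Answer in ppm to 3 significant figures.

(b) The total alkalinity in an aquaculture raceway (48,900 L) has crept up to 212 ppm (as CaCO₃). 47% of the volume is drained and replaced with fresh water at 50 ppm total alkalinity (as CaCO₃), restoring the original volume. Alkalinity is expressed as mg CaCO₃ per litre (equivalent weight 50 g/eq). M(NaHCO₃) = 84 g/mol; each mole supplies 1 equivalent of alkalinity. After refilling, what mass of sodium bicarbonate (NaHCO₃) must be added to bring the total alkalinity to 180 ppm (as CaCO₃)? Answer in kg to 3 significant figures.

(a) [OCl⁻]/[HOCl] = 10^(pH − pKa) = 10^(7.66 − 7.56) = 10^0.10 = 1.259.
(a) Fraction as HOCl = 1 / (1 + 1.259) = 0.4427.
(a) HOCl = 0.4427 × 3.03 ppm = 1.341 ppm.

(b) After draining 47% and refilling: 212 × 0.53 + 50 × 0.47 = 135.86 ppm.
(b) Deficit to target: 180 − 135.86 = 44.14 mg/L.
(b) As CaCO₃: 44.14 mg/L × 48,900 L = 2158 g; ÷ 50 g/eq ÷ 1 = 43.17 mol NaHCO₃.
(b) Mass: 43.17 × 84 = 3626 g.

(a) 1.34 ppm; (b) 3.63 kg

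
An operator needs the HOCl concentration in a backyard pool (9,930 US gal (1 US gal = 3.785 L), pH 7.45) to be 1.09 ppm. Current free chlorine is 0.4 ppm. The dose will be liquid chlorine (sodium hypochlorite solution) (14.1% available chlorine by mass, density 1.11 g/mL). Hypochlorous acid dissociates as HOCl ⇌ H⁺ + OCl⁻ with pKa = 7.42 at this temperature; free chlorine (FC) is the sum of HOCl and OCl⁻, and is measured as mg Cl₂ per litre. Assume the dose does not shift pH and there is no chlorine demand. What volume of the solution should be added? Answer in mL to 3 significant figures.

446 mL

Volume: 9,930 US gal × 3.785 L/gal = 37,585 L.
[OCl⁻]/[HOCl] = 10^(pH − pKa) = 10^(7.45 − 7.42) = 1.072; fraction as HOCl = 1/(1 + 1.072) = 0.4827.
Free chlorine required for 1.09 ppm HOCl: 1.09 / 0.4827 = 2.258 ppm.
FC to add: 2.258 − 0.4 = 1.858 mg/L as Cl₂.
Cl₂ equivalent: 1.858 mg/L × 37,585 L = 69.83 g.
Product at 14.1% available Cl: 69.83 / 0.141 = 495.3 g.
Volume: 495.3 g ÷ 1.11 g/mL = 446.2 mL.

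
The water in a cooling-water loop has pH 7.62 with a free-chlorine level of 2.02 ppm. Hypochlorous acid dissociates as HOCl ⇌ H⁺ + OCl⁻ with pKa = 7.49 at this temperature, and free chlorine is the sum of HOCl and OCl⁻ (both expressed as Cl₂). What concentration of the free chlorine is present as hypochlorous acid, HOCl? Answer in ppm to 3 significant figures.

0.860 ppm

[OCl⁻]/[HOCl] = 10^(pH − pKa) = 10^(7.62 − 7.49) = 10^0.13 = 1.349.
Fraction as HOCl = 1 / (1 + 1.349) = 0.4257.
HOCl = 0.4257 × 2.02 ppm = 0.86 ppm.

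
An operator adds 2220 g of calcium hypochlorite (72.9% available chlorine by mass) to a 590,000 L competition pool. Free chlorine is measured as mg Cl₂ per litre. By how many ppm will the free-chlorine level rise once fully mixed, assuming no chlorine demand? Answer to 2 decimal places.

2.74 ppm

Available chlorine delivered: 2220 g × 0.729 = 1618 g as Cl₂.
Concentration rise: 1618 g / 590,000 L = 2.743 mg/L = 2.74 ppm.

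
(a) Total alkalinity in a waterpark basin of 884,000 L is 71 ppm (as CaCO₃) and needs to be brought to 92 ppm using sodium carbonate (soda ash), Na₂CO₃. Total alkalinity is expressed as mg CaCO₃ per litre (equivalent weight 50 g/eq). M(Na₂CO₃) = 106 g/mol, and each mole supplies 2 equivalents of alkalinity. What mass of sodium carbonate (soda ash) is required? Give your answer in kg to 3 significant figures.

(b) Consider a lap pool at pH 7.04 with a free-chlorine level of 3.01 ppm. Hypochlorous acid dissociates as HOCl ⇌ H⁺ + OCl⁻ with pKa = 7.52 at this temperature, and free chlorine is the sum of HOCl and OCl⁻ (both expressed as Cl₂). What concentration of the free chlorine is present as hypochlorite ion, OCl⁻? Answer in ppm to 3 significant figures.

(a) 19.7 kg; (b) 0.749 ppm

(a) Alkalinity to add: (92 − 71) = 21 mg/L as CaCO₃ × 884,000 L = 18,560 g as CaCO₃.
(a) Equivalents: 18,560 g ÷ 50 g/eq = 371.3 eq.
(a) Each mole of Na₂CO₃ supplies 2 eq, so 371.3 / 2 = 185.6 mol.
(a) Mass: 185.6 mol × 106 g/mol = 19,680 g.

(b) [OCl⁻]/[HOCl] = 10^(pH − pKa) = 10^(7.04 − 7.52) = 10^-0.48 = 0.3311.
(b) Fraction as HOCl = 1 / (1 + 0.3311) = 0.7512.
(b) OCl⁻ = (1 − 0.7512) × 3.01 ppm = 0.7488 ppm.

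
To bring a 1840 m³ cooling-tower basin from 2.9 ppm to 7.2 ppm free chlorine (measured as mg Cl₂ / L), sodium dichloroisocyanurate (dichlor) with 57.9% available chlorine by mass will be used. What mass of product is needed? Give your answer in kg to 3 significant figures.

13.7 kg

Volume: 1840 m³ = 1,840,000 L.
Chlorine deficit: 7.2 − 2.9 = 4.3 ppm = 4.3 mg/L as Cl₂.
Cl₂ equivalent needed: 4.3 mg/L × 1,840,000 L = 7,912,000 mg = 7912 g.
Product at 57.9% available chlorine: 7912 / 0.579 = 13,660 g.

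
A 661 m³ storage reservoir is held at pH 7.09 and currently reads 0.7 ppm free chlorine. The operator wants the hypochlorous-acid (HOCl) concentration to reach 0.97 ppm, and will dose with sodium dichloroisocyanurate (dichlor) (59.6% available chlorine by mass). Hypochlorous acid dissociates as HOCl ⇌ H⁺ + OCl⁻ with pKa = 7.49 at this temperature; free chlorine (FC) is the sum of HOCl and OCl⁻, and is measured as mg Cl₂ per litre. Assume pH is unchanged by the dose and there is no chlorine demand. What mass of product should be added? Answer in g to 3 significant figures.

Volume: 661 m³ = 661,000 L.
[OCl⁻]/[HOCl] = 10^(pH − pKa) = 10^(7.09 − 7.49) = 0.3981; fraction as HOCl = 1/(1 + 0.3981) = 0.7153.
Free chlorine required for 0.97 ppm HOCl: 0.97 / 0.7153 = 1.356 ppm.
FC to add: 1.356 − 0.7 = 0.6562 mg/L as Cl₂.
Cl₂ equivalent: 0.6562 mg/L × 661,000 L = 433.7 g.
Product at 59.6% available Cl: 433.7 / 0.596 = 727.7 g.

728 g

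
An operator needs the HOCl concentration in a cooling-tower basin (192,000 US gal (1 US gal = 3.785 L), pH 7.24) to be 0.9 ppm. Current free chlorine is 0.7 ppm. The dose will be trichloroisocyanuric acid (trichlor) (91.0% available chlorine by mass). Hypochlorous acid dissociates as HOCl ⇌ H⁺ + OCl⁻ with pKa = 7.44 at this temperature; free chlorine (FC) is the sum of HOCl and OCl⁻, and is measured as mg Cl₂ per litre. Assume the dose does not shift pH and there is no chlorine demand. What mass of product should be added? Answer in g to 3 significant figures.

613 g

Volume: 192,000 US gal × 3.785 L/gal = 726,720 L.
[OCl⁻]/[HOCl] = 10^(pH − pKa) = 10^(7.24 − 7.44) = 0.631; fraction as HOCl = 1/(1 + 0.631) = 0.6131.
Free chlorine required for 0.9 ppm HOCl: 0.9 / 0.6131 = 1.468 ppm.
FC to add: 1.468 − 0.7 = 0.7679 mg/L as Cl₂.
Cl₂ equivalent: 0.7679 mg/L × 726,720 L = 558 g.
Product at 91.0% available Cl: 558 / 0.91 = 613.2 g.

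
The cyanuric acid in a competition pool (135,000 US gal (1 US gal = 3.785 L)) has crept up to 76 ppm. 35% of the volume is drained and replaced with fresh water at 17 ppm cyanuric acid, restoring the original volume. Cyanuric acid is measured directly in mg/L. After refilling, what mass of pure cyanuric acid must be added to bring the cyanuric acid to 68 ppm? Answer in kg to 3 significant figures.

Volume: 135,000 US gal × 3.785 L/gal = 510,975 L.
After draining 35% and refilling: 76 × 0.65 + 17 × 0.35 = 55.35 ppm.
Deficit to target: 68 − 55.35 = 12.65 mg/L.
Mass: 12.65 mg/L × 510,975 L = 6464 g cyanuric acid.

6.46 kg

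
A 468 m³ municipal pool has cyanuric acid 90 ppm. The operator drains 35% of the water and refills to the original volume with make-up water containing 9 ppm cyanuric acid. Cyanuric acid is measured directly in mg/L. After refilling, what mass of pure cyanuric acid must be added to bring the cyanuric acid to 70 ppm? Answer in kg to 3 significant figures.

3.91 kg

Volume: 468 m³ = 468,000 L.
After draining 35% and refilling: 90 × 0.65 + 9 × 0.35 = 61.65 ppm.
Deficit to target: 70 − 61.65 = 8.35 mg/L.
Mass: 8.35 mg/L × 468,000 L = 3908 g cyanuric acid.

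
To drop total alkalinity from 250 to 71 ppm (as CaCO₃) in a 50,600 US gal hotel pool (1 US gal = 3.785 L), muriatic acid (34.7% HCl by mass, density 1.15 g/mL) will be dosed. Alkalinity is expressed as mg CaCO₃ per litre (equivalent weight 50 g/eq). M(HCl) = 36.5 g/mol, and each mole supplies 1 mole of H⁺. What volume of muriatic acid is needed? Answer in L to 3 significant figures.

Volume: 50,600 US gal × 3.785 L/gal = 191,521 L.
Alkalinity to neutralize: (250 − 71) = 179 mg/L as CaCO₃ × 191,521 L = 34,280 g as CaCO₃.
Equivalents of H⁺ required: 34,280 ÷ 50 g/eq = 685.6 eq = 685.6 mol HCl.
Mass of HCl: 685.6 × 36.5 = 25,030 g.
Mass of 34.7% solution: 25,030 / 0.347 = 72,120 g.
Volume: 72,120 g ÷ 1.15 g/mL = 62,710 mL.

62.7 L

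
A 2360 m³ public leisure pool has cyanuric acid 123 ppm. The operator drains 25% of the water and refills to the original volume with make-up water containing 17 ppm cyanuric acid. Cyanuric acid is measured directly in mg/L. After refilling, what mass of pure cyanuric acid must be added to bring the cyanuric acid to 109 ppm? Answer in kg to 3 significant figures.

29.5 kg

Volume: 2360 m³ = 2,360,000 L.
After draining 25% and refilling: 123 × 0.75 + 17 × 0.25 = 96.5 ppm.
Deficit to target: 109 − 96.5 = 12.5 mg/L.
Mass: 12.5 mg/L × 2,360,000 L = 29,500 g cyanuric acid.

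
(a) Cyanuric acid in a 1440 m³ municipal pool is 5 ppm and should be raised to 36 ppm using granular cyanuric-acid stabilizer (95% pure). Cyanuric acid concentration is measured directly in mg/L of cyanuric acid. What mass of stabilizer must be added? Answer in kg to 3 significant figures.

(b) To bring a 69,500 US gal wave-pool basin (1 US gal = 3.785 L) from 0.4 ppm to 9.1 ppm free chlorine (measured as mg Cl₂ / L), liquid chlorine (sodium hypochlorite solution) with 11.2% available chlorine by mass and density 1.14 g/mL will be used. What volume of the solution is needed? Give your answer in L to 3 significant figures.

(a) 47.0 kg; (b) 17.9 L

(a) Volume: 1440 m³ = 1,440,000 L.
(a) CYA to add: (36 − 5) = 31 mg/L × 1,440,000 L = 44,640 g cyanuric acid.
(a) At 95% purity: 44,640 / 0.95 = 46,990 g product.

(b) Volume: 69,500 US gal × 3.785 L/gal = 263,058 L.
(b) Chlorine deficit: 9.1 − 0.4 = 8.7 ppm = 8.7 mg/L as Cl₂.
(b) Cl₂ equivalent needed: 8.7 mg/L × 263,058 L = 2,289,000 mg = 2289 g.
(b) Product at 11.2% available chlorine: 2289 / 0.112 = 20,430 g.
(b) Volume at density 1.14 g/mL: 20,430 g ÷ 1.14 g/mL = 17,920 mL.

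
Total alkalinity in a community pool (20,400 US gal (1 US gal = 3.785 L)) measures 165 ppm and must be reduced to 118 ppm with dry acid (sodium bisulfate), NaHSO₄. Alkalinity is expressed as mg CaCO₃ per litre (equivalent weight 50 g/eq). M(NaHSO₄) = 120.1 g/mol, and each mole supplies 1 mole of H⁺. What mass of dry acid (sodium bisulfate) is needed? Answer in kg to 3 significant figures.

8.72 kg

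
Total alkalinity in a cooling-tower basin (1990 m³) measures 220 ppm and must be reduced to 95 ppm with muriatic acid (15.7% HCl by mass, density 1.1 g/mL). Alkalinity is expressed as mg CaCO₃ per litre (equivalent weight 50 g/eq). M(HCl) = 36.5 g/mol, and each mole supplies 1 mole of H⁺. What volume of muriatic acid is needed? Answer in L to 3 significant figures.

Volume: 1990 m³ = 1,990,000 L.
Alkalinity to neutralize: (220 − 95) = 125 mg/L as CaCO₃ × 1,990,000 L = 248,800 g as CaCO₃.
Equivalents of H⁺ required: 248,800 ÷ 50 g/eq = 4975 eq = 4975 mol HCl.
Mass of HCl: 4975 × 36.5 = 181,600 g.
Mass of 15.7% solution: 181,600 / 0.157 = 1,157,000 g.
Volume: 1,157,000 g ÷ 1.1 g/mL = 1,051,000 mL.

1,050 L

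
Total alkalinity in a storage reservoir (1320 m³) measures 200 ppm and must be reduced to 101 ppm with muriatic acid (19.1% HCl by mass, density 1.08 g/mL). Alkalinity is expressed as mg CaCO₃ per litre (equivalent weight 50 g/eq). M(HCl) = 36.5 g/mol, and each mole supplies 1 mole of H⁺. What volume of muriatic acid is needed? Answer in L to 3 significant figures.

462 L

Volume: 1320 m³ = 1,320,000 L.
Alkalinity to neutralize: (200 − 101) = 99 mg/L as CaCO₃ × 1,320,000 L = 130,700 g as CaCO₃.
Equivalents of H⁺ required: 130,700 ÷ 50 g/eq = 2614 eq = 2614 mol HCl.
Mass of HCl: 2614 × 36.5 = 95,400 g.
Mass of 19.1% solution: 95,400 / 0.191 = 499,500 g.
Volume: 499,500 g ÷ 1.08 g/mL = 462,500 mL.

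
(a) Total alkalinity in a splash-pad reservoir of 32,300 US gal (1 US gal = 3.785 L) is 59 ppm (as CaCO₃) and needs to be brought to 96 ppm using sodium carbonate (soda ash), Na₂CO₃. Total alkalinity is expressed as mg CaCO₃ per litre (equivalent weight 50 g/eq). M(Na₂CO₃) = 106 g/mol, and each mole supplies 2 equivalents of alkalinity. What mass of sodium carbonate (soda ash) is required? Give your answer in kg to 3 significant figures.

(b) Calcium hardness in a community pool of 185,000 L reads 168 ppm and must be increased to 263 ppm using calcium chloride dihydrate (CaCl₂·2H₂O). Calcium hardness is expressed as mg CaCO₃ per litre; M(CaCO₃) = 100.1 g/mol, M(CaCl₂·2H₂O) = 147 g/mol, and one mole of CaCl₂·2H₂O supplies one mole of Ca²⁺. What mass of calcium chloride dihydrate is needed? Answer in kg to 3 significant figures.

(a) Volume: 32,300 US gal × 3.785 L/gal = 122,256 L.
(a) Alkalinity to add: (96 − 59) = 37 mg/L as CaCO₃ × 122,256 L = 4523 g as CaCO₃.
(a) Equivalents: 4523 g ÷ 50 g/eq = 90.47 eq.
(a) Each mole of Na₂CO₃ supplies 2 eq, so 90.47 / 2 = 45.23 mol.
(a) Mass: 45.23 mol × 106 g/mol = 4795 g.

(b) Hardness to add: (263 − 168) = 95 mg/L as CaCO₃ × 185,000 L = 17,580 g as CaCO₃.
(b) Moles of Ca²⁺ (1 mol Ca²⁺ ≡ 1 mol CaCO₃): 17,580 / 100.1 g/mol = 175.6 mol.
(b) Mass of CaCl₂·2H₂O: 175.6 × 147 = 25,810 g.

(a) 4.79 kg; (b) 25.8 kg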